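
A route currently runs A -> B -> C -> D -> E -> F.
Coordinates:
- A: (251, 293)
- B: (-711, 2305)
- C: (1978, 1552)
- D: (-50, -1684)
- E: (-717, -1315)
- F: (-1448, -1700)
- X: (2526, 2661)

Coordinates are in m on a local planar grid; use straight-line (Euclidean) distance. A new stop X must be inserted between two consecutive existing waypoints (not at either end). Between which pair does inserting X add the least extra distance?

between B and C

Added distance for inserting X between each consecutive pair:
A–B: 4310.1 m
B–C: 1701.1 m
C–D: 2469.3 m
D–E: 9419.8 m
E–F: 10204.7 m
Smallest added distance is 1701.1 m, inserting between B and C.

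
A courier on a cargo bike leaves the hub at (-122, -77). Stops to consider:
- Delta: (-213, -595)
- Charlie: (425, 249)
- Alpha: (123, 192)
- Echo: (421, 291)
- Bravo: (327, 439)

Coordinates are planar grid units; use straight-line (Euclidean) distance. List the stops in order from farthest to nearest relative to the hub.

Computing each straight-line distance from (-122, -77):
Bravo (327, 439): 684.0
Echo (421, 291): 656.0
Charlie (425, 249): 636.8
Delta (-213, -595): 525.9
Alpha (123, 192): 363.8

Bravo, Echo, Charlie, Delta, Alpha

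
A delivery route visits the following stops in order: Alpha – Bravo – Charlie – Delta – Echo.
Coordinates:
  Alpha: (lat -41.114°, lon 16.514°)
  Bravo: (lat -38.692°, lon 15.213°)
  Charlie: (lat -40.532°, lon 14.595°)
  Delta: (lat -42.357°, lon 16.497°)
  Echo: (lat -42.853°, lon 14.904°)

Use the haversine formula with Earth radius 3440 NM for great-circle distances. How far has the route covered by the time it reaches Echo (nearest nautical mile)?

Leg distances:
Alpha→Bravo: 157.3 NM  (cumulative 157.3 NM)
Bravo→Charlie: 114.1 NM  (cumulative 271.4 NM)
Charlie→Delta: 139.0 NM  (cumulative 410.4 NM)
Delta→Echo: 76.4 NM  (cumulative 486.9 NM)
Cumulative distance at Echo ≈ 487 NM.

487 NM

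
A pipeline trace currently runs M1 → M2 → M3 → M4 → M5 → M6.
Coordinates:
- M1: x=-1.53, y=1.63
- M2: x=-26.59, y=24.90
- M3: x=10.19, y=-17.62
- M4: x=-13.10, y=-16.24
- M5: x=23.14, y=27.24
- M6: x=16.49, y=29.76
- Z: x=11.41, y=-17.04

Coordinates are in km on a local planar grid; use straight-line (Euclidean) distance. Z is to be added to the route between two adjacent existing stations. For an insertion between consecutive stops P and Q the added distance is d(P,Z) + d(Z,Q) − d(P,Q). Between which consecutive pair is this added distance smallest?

between M2 and M3

Added distance for inserting Z between each consecutive pair:
M1–M2: 45.1 km
M2–M3: 1.7 km
M3–M4: 2.5 km
M4–M5: 13.7 km
M5–M6: 85.8 km
Smallest added distance is 1.7 km, inserting between M2 and M3.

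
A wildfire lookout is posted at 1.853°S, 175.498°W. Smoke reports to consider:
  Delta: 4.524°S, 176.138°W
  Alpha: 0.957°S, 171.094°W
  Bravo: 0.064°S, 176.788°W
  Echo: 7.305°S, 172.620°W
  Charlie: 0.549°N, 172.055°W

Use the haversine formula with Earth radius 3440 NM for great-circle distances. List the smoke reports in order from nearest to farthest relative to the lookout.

Distances from the lookout:
Bravo 0.064°S, 176.788°W: 132.4 NM
Delta 4.524°S, 176.138°W: 164.9 NM
Charlie 0.549°N, 172.055°W: 252.0 NM
Alpha 0.957°S, 171.094°W: 269.7 NM
Echo 7.305°S, 172.620°W: 369.9 NM

Bravo, Delta, Charlie, Alpha, Echo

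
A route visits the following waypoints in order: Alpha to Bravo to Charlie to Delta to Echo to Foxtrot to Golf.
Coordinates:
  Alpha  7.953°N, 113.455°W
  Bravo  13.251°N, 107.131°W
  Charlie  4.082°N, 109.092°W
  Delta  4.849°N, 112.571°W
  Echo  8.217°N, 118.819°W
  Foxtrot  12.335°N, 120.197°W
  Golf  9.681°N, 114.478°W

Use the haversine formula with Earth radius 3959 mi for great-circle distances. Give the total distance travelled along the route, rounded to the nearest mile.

Leg distances:
Alpha→Bravo: 564.2 mi  (cumulative 564.2 mi)
Bravo→Charlie: 647.5 mi  (cumulative 1211.8 mi)
Charlie→Delta: 245.4 mi  (cumulative 1457.2 mi)
Delta→Echo: 487.9 mi  (cumulative 1945.1 mi)
Echo→Foxtrot: 299.6 mi  (cumulative 2244.7 mi)
Foxtrot→Golf: 429.0 mi  (cumulative 2673.7 mi)
Total route length ≈ 2674 mi.

2674 mi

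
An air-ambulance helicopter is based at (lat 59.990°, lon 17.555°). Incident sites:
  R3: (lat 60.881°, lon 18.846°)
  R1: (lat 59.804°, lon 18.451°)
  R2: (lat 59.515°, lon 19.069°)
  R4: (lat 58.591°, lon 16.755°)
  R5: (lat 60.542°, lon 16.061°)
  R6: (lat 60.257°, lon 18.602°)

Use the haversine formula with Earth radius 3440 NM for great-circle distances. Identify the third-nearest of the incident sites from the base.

R2

Distance to each, sorted:
R1: 29.2 NM
R6: 35.2 NM
R2: 53.9 NM
R5: 55.5 NM
R3: 65.8 NM
R4: 87.5 NM
The third-nearest is R2 at 53.9 NM.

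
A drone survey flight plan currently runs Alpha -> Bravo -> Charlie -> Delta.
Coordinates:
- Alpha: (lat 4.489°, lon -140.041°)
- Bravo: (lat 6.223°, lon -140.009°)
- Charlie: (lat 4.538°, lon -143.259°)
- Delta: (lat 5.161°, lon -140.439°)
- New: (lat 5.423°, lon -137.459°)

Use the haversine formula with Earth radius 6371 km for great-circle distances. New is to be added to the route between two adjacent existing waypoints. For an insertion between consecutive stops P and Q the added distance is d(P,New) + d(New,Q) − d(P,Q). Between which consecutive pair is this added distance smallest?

Added distance for inserting New between each consecutive pair:
Alpha–Bravo: 407.2 km
Bravo–Charlie: 540.1 km
Charlie–Delta: 661.2 km
Smallest added distance is 407.2 km, inserting between Alpha and Bravo.

between Alpha and Bravo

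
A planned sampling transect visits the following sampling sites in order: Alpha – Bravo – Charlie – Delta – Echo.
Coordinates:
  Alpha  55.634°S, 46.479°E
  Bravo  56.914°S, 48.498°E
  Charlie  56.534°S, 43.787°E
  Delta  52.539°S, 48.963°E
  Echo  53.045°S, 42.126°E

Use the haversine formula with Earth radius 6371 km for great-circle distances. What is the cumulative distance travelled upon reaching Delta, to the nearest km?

1035 km

Leg distances:
Alpha→Bravo: 189.2 km  (cumulative 189.2 km)
Bravo→Charlie: 290.4 km  (cumulative 479.6 km)
Charlie→Delta: 555.4 km  (cumulative 1035.0 km)
Cumulative distance at Delta ≈ 1035 km.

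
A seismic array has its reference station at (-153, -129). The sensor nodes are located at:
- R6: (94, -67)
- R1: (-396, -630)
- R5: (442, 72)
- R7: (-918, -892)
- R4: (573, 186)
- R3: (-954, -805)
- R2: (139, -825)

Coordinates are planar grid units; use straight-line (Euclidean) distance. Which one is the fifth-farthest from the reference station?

R5

Distance to each, sorted:
R7: 1080.5
R3: 1048.1
R4: 791.4
R2: 754.8
R5: 628.0
R1: 556.8
R6: 254.7
The fifth-farthest is R5 at 628.0.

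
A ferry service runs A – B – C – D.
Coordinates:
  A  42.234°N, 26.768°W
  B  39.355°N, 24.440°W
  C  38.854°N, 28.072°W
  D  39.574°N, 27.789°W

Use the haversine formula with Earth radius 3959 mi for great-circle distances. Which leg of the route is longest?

A–B

Leg distances:
A→B: 233.2 mi
B→C: 197.8 mi
C→D: 52.0 mi
The longest leg is A–B at 233.2 mi.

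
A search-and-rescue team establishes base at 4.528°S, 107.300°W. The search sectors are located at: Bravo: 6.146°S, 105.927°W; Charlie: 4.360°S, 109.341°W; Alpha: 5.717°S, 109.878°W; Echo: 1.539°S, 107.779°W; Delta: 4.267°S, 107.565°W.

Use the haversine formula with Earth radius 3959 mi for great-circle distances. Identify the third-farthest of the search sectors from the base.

Distances from the base (4.528°S, 107.300°W):
Echo: 209.2 mi
Alpha: 195.5 mi
Bravo: 146.4 mi
Charlie: 141.1 mi
Delta: 25.7 mi
The third-farthest is Bravo at 146.4 mi.

Bravo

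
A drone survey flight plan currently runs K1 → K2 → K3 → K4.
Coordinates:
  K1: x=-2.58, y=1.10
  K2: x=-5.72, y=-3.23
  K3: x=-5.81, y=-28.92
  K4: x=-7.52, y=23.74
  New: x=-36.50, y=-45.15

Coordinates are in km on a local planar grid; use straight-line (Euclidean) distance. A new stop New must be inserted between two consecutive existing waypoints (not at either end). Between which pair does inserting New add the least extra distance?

between K3 and K4

Added distance for inserting New between each consecutive pair:
K1–K2: 104.0 km
K2–K3: 61.0 km
K3–K4: 56.8 km
Smallest added distance is 56.8 km, inserting between K3 and K4.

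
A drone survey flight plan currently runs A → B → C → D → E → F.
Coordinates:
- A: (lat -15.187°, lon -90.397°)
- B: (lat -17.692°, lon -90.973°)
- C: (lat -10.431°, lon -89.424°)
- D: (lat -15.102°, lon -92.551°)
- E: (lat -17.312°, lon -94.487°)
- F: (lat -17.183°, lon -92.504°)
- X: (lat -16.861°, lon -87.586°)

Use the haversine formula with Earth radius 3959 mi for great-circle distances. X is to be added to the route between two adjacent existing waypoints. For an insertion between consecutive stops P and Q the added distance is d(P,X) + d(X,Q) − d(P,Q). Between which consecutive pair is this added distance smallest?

Added distance for inserting X between each consecutive pair:
A–B: 273.1 mi
B–C: 179.5 mi
C–D: 427.2 mi
D–E: 608.8 mi
E–F: 651.4 mi
Smallest added distance is 179.5 mi, inserting between B and C.

between B and C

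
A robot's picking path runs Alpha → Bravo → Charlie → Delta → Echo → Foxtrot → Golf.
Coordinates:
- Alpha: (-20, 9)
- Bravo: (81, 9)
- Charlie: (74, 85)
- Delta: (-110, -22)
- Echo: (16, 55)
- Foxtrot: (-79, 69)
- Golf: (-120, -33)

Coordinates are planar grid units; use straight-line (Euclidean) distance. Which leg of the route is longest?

Leg distances:
Alpha→Bravo: 101.0
Bravo→Charlie: 76.3
Charlie→Delta: 212.8
Delta→Echo: 147.7
Echo→Foxtrot: 96.0
Foxtrot→Golf: 109.9
The longest leg is Charlie–Delta at 212.8.

Charlie–Delta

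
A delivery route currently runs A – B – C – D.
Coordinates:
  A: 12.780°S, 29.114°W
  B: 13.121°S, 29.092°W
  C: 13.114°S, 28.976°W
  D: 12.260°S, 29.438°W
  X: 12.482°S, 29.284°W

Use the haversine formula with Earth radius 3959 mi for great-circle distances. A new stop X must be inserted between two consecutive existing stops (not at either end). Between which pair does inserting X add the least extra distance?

Added distance for inserting X between each consecutive pair:
A–B: 46.0 mi
B–C: 86.5 mi
C–D: 0.2 mi
Smallest added distance is 0.2 mi, inserting between C and D.

between C and D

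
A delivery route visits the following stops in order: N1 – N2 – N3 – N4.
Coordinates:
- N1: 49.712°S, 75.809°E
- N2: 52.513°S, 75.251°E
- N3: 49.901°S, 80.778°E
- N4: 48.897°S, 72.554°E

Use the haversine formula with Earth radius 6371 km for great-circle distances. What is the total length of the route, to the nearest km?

1401 km

Leg distances:
N1→N2: 313.9 km  (cumulative 313.9 km)
N2→N3: 482.1 km  (cumulative 796.0 km)
N3→N4: 605.2 km  (cumulative 1401.1 km)
Total route length ≈ 1401 km.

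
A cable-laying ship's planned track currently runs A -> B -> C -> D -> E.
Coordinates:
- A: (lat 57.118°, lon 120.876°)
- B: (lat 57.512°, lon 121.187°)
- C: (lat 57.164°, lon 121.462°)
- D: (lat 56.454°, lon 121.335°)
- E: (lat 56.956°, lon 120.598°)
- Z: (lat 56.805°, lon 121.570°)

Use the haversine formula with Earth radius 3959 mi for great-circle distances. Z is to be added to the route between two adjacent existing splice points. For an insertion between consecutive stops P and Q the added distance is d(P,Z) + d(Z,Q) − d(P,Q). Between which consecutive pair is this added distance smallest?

between C and D

Added distance for inserting Z between each consecutive pair:
A–B: 55.3 mi
B–C: 49.9 mi
C–D: 1.7 mi
D–E: 19.4 mi
Smallest added distance is 1.7 mi, inserting between C and D.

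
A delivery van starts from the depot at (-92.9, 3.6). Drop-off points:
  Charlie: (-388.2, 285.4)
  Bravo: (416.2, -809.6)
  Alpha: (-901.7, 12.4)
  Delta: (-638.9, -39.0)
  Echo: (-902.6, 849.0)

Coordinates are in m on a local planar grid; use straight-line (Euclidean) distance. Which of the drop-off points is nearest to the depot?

Distances from the depot ((-92.9, 3.6)):
Charlie: 408.2 m
Delta: 547.7 m
Alpha: 808.8 m
Bravo: 959.4 m
Echo: 1170.6 m
The nearest is Charlie at 408.2 m.

Charlie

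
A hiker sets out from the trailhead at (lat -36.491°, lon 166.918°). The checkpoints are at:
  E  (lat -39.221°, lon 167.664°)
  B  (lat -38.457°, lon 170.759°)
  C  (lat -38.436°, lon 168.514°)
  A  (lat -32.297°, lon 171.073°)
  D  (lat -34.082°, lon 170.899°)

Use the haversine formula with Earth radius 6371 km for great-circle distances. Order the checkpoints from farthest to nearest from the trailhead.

Computing each great-circle distance from (lat -36.491°, lon 166.918°):
A (lat -32.297°, lon 171.073°): 602.2 km
D (lat -34.082°, lon 170.899°): 449.7 km
B (lat -38.457°, lon 170.759°): 403.3 km
E (lat -39.221°, lon 167.664°): 310.5 km
C (lat -38.436°, lon 168.514°): 258.1 km

A, D, B, E, C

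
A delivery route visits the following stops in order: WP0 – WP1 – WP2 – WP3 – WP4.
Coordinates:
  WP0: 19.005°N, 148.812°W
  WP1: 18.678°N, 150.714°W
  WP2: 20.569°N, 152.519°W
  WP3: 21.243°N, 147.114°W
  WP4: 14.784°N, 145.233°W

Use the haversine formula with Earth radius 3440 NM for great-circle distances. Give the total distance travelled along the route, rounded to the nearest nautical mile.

971 NM

Leg distances:
WP0→WP1: 109.8 NM  (cumulative 109.8 NM)
WP1→WP2: 152.7 NM  (cumulative 262.5 NM)
WP2→WP3: 305.8 NM  (cumulative 568.3 NM)
WP3→WP4: 402.4 NM  (cumulative 970.7 NM)
Total route length ≈ 971 NM.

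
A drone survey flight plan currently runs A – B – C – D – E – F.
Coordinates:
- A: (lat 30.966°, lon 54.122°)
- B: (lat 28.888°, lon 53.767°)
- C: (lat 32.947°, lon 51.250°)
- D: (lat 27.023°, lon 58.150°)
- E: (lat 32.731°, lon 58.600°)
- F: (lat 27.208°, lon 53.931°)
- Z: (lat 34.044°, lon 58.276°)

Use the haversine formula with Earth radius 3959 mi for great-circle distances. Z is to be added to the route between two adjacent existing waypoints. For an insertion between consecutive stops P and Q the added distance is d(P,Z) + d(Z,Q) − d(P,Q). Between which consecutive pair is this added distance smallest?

Added distance for inserting Z between each consecutive pair:
A–B: 621.4 mi
B–C: 538.5 mi
C–D: 315.8 mi
D–E: 182.5 mi
E–F: 158.0 mi
Smallest added distance is 158.0 mi, inserting between E and F.

between E and F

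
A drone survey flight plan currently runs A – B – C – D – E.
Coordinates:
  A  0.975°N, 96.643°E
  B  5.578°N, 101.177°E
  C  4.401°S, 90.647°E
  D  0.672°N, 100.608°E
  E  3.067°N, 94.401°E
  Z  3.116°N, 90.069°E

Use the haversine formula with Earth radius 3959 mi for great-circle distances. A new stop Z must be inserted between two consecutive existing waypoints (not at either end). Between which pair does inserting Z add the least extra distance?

between B and C

Added distance for inserting Z between each consecutive pair:
A–B: 815.3 mi
B–C: 303.2 mi
C–D: 496.2 mi
D–E: 586.5 mi
Smallest added distance is 303.2 mi, inserting between B and C.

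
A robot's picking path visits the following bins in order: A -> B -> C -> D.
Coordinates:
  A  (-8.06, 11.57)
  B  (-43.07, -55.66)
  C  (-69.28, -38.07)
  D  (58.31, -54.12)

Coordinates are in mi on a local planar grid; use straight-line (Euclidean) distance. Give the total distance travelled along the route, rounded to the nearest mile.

Leg distances:
A→B: 75.8 mi  (cumulative 75.8 mi)
B→C: 31.6 mi  (cumulative 107.4 mi)
C→D: 128.6 mi  (cumulative 236.0 mi)
Total route length ≈ 236 mi.

236 mi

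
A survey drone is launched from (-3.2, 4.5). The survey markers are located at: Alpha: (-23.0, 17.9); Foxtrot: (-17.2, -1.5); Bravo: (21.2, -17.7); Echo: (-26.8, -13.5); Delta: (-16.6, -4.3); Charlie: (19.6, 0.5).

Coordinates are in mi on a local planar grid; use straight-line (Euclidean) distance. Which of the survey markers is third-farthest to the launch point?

Distances from the launch point ((-3.2, 4.5)):
Bravo: 33.0 mi
Echo: 29.7 mi
Alpha: 23.9 mi
Charlie: 23.1 mi
Delta: 16.0 mi
Foxtrot: 15.2 mi
The third-farthest is Alpha at 23.9 mi.

Alpha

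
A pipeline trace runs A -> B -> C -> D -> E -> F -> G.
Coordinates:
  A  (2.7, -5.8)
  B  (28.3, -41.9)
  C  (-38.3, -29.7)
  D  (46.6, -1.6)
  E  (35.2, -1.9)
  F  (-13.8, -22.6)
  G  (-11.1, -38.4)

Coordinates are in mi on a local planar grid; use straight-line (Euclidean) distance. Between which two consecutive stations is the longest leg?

Leg distances:
A→B: 44.3 mi
B→C: 67.7 mi
C→D: 89.4 mi
D→E: 11.4 mi
E→F: 53.2 mi
F→G: 16.0 mi
The longest leg is C–D at 89.4 mi.

C–D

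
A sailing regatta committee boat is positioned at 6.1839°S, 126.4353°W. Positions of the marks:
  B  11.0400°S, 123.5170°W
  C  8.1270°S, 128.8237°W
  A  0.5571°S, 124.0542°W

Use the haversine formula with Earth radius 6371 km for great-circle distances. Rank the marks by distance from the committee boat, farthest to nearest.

Distances from the committee boat:
A 0.5571°S, 124.0542°W: 679.2 km
B 11.0400°S, 123.5170°W: 628.0 km
C 8.1270°S, 128.8237°W: 340.8 km

A, B, C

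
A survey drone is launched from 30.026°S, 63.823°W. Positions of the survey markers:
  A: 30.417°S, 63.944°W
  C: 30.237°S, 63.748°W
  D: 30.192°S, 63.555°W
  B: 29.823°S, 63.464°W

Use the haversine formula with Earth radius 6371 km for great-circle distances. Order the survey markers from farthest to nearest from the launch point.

Distance from the launch point at 30.026°S, 63.823°W to each:
A 30.417°S, 63.944°W: 45.0 km
B 29.823°S, 63.464°W: 41.3 km
D 30.192°S, 63.555°W: 31.7 km
C 30.237°S, 63.748°W: 24.5 km

A, B, D, C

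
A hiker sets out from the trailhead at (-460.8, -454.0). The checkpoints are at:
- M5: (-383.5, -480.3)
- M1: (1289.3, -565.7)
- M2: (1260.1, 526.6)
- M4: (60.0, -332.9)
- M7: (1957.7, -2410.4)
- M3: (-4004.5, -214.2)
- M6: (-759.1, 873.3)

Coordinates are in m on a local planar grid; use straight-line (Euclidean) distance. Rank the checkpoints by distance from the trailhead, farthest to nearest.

M3, M7, M2, M1, M6, M4, M5

Distance from the trailhead at (-460.8, -454.0) to each:
M3 (-4004.5, -214.2): 3551.8 m
M7 (1957.7, -2410.4): 3110.7 m
M2 (1260.1, 526.6): 1980.7 m
M1 (1289.3, -565.7): 1753.7 m
M6 (-759.1, 873.3): 1360.4 m
M4 (60.0, -332.9): 534.7 m
M5 (-383.5, -480.3): 81.7 m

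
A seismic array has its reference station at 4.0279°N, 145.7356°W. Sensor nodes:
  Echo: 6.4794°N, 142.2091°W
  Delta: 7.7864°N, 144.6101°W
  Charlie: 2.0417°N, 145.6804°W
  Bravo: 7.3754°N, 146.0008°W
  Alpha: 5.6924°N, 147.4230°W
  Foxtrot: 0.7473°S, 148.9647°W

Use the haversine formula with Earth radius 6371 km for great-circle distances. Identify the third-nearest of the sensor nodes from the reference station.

Distances from the reference station (4.0279°N, 145.7356°W):
Charlie: 220.9 km
Alpha: 263.1 km
Bravo: 373.4 km
Delta: 436.1 km
Echo: 476.2 km
Foxtrot: 640.8 km
The third-nearest is Bravo at 373.4 km.

Bravo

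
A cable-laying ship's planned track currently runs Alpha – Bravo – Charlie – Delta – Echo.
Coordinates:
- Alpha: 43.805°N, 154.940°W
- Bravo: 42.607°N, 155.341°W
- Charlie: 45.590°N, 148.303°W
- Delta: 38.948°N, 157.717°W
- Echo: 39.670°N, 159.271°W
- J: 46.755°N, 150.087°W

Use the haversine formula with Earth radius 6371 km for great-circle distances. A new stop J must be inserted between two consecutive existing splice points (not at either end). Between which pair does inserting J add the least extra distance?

between Bravo and Charlie

Added distance for inserting J between each consecutive pair:
Alpha–Bravo: 984.9 km
Bravo–Charlie: 157.0 km
Charlie–Delta: 186.7 km
Delta–Echo: 1993.2 km
Smallest added distance is 157.0 km, inserting between Bravo and Charlie.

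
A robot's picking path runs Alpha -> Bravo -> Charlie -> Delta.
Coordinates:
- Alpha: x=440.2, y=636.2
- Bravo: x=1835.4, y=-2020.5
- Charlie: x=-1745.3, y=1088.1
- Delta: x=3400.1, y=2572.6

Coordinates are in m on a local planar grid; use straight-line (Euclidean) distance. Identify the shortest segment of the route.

Alpha–Bravo

Leg distances:
Alpha→Bravo: 3000.8 m
Bravo→Charlie: 4741.8 m
Charlie→Delta: 5355.3 m
The shortest leg is Alpha–Bravo at 3000.8 m.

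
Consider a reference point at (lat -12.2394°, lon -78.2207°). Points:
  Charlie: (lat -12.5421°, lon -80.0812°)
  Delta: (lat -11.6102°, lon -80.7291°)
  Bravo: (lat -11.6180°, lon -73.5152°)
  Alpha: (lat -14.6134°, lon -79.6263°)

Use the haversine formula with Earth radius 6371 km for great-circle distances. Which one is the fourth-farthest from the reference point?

Distances from the reference point ((lat -12.2394°, lon -78.2207°)):
Bravo: 516.6 km
Alpha: 304.6 km
Delta: 281.7 km
Charlie: 204.8 km
The fourth-farthest is Charlie at 204.8 km.

Charlie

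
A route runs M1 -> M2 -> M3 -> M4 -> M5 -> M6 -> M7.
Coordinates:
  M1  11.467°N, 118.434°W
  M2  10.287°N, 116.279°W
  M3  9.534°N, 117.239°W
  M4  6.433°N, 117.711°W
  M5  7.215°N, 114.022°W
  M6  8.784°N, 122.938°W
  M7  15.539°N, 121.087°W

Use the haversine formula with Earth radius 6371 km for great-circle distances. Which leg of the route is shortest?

M2–M3

Leg distances:
M1→M2: 269.4 km
M2→M3: 134.4 km
M3→M4: 348.7 km
M4→M5: 416.5 km
M5→M6: 997.1 km
M6→M7: 777.6 km
The shortest leg is M2–M3 at 134.4 km.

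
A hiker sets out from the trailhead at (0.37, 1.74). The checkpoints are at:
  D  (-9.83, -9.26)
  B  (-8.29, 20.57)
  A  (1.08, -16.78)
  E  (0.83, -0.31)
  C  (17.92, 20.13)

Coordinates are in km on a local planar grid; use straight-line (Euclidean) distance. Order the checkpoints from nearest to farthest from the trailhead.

E, D, A, B, C

Distances from the trailhead:
E (0.83, -0.31): 2.1 km
D (-9.83, -9.26): 15.0 km
A (1.08, -16.78): 18.5 km
B (-8.29, 20.57): 20.7 km
C (17.92, 20.13): 25.4 km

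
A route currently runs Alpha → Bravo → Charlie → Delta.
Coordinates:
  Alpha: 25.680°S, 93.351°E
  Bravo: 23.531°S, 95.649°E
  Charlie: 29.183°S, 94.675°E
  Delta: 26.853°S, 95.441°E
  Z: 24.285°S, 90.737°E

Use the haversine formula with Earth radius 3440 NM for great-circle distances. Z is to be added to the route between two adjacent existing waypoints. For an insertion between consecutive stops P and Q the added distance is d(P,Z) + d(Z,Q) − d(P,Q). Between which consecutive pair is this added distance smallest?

Added distance for inserting Z between each consecutive pair:
Alpha–Bravo: 258.5 NM
Bravo–Charlie: 292.0 NM
Charlie–Delta: 514.0 NM
Smallest added distance is 258.5 NM, inserting between Alpha and Bravo.

between Alpha and Bravo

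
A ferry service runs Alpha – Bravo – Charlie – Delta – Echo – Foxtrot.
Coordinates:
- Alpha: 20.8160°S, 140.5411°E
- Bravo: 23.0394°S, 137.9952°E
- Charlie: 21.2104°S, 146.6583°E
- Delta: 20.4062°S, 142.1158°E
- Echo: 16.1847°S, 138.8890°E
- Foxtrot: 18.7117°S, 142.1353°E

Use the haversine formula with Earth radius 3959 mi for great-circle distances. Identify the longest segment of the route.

Bravo–Charlie

Leg distances:
Alpha→Bravo: 224.1 mi
Bravo→Charlie: 568.6 mi
Charlie→Delta: 298.6 mi
Delta→Echo: 360.4 mi
Echo→Foxtrot: 276.2 mi
The longest leg is Bravo–Charlie at 568.6 mi.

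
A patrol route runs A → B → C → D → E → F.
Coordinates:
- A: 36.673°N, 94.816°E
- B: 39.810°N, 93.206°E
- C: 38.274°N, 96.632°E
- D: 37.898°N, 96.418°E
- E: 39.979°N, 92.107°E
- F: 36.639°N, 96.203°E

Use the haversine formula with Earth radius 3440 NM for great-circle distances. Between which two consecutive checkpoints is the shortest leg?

C–D

Leg distances:
A→B: 203.1 NM
B→C: 184.4 NM
C→D: 24.7 NM
D→E: 236.9 NM
E→F: 278.2 NM
The shortest leg is C–D at 24.7 NM.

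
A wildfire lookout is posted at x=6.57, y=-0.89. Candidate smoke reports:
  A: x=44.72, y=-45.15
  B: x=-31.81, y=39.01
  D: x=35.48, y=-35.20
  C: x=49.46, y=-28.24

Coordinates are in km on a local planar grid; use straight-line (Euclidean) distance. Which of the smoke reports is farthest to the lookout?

A

Distances from the lookout (x=6.57, y=-0.89):
A: 58.4 km
B: 55.4 km
C: 50.9 km
D: 44.9 km
The farthest is A at 58.4 km.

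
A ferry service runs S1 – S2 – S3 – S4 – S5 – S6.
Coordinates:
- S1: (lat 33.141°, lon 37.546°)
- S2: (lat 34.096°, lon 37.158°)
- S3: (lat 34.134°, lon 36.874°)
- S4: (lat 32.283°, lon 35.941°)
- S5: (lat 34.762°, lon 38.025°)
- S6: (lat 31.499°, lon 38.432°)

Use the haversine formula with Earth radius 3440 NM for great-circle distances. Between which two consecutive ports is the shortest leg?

Leg distances:
S1→S2: 60.5 NM
S2→S3: 14.3 NM
S3→S4: 120.6 NM
S4→S5: 181.7 NM
S5→S6: 197.0 NM
The shortest leg is S2–S3 at 14.3 NM.

S2–S3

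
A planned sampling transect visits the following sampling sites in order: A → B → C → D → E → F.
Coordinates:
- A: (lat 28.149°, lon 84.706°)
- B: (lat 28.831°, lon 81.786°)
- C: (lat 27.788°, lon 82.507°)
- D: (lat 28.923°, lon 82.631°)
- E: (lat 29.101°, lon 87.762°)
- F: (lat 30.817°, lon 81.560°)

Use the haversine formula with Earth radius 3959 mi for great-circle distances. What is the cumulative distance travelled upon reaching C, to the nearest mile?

268 mi

Leg distances:
A→B: 183.5 mi  (cumulative 183.5 mi)
B→C: 84.4 mi  (cumulative 267.8 mi)
Cumulative distance at C ≈ 268 mi.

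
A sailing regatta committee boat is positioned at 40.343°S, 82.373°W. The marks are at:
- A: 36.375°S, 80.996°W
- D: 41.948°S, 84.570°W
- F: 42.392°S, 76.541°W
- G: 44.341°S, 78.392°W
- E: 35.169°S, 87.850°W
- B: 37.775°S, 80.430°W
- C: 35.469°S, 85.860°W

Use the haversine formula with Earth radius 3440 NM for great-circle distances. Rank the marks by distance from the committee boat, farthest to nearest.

Computing each great-circle distance from 40.343°S, 82.373°W:
E 35.169°S, 87.850°W: 404.9 NM
C 35.469°S, 85.860°W: 336.0 NM
G 44.341°S, 78.392°W: 298.0 NM
F 42.392°S, 76.541°W: 290.1 NM
A 36.375°S, 80.996°W: 246.9 NM
B 37.775°S, 80.430°W: 178.8 NM
D 41.948°S, 84.570°W: 138.4 NM

E, C, G, F, A, B, D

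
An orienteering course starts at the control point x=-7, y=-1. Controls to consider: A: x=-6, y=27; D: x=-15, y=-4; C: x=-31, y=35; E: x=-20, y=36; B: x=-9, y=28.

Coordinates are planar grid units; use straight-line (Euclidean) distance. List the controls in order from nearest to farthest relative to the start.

Distances from the start:
D x=-15, y=-4: 8.5
A x=-6, y=27: 28.0
B x=-9, y=28: 29.1
E x=-20, y=36: 39.2
C x=-31, y=35: 43.3

D, A, B, E, C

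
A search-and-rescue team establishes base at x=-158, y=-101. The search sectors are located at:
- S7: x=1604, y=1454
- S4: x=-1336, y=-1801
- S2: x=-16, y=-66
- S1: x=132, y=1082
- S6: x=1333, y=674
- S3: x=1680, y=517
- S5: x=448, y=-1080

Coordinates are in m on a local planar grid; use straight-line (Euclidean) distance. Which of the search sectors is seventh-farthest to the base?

Distances from the base (x=-158, y=-101):
S7: 2350.0 m
S4: 2068.3 m
S3: 1939.1 m
S6: 1680.4 m
S1: 1218.0 m
S5: 1151.4 m
S2: 146.2 m
The seventh-farthest is S2 at 146.2 m.

S2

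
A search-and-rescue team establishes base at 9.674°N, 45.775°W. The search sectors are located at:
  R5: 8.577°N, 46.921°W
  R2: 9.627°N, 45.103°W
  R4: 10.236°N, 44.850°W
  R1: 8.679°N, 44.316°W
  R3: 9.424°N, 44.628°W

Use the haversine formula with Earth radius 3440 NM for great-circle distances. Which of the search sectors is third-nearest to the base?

R3

Distances from the base (9.674°N, 45.775°W):
R2: 39.9 NM
R4: 64.3 NM
R3: 69.5 NM
R5: 94.6 NM
R1: 105.1 NM
The third-nearest is R3 at 69.5 NM.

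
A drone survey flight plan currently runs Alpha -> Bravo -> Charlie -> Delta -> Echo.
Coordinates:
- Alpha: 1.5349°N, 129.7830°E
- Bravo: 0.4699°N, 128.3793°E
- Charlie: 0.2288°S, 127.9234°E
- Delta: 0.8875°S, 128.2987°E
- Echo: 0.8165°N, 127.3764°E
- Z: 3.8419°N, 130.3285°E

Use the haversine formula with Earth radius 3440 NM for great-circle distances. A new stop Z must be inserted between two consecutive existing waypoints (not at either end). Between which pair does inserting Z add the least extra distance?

between Alpha and Bravo

Added distance for inserting Z between each consecutive pair:
Alpha–Bravo: 270.3 NM
Bravo–Charlie: 467.5 NM
Charlie–Delta: 547.3 NM
Delta–Echo: 446.3 NM
Smallest added distance is 270.3 NM, inserting between Alpha and Bravo.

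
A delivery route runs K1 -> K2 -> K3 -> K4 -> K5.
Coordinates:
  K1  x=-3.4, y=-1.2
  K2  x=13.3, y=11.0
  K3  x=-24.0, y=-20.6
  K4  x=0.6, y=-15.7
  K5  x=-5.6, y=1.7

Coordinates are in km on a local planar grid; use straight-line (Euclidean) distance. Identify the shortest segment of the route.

Leg distances:
K1→K2: 20.7 km
K2→K3: 48.9 km
K3→K4: 25.1 km
K4→K5: 18.5 km
The shortest leg is K4–K5 at 18.5 km.

K4–K5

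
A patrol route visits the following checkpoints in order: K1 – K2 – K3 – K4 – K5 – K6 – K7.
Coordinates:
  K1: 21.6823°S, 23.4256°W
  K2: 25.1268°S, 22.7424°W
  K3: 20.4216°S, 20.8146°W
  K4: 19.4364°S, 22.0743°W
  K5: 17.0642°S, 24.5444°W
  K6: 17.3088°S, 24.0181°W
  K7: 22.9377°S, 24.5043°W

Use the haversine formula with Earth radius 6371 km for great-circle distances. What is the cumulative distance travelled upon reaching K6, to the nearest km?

Leg distances:
K1→K2: 389.3 km  (cumulative 389.3 km)
K2→K3: 559.3 km  (cumulative 948.6 km)
K3→K4: 171.3 km  (cumulative 1119.8 km)
K4→K5: 371.0 km  (cumulative 1490.8 km)
K5→K6: 62.2 km  (cumulative 1553.0 km)
Cumulative distance at K6 ≈ 1553 km.

1553 km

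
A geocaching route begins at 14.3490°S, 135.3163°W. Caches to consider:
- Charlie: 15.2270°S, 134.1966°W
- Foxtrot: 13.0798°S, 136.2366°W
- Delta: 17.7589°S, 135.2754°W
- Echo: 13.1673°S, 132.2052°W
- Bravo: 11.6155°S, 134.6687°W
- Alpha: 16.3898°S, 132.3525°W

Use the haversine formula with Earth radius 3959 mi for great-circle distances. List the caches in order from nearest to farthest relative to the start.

Distance from the start at 14.3490°S, 135.3163°W to each:
Charlie 15.2270°S, 134.1966°W: 96.3 mi
Foxtrot 13.0798°S, 136.2366°W: 107.3 mi
Bravo 11.6155°S, 134.6687°W: 193.8 mi
Echo 13.1673°S, 132.2052°W: 224.2 mi
Delta 17.7589°S, 135.2754°W: 235.6 mi
Alpha 16.3898°S, 132.3525°W: 242.6 mi

Charlie, Foxtrot, Bravo, Echo, Delta, Alpha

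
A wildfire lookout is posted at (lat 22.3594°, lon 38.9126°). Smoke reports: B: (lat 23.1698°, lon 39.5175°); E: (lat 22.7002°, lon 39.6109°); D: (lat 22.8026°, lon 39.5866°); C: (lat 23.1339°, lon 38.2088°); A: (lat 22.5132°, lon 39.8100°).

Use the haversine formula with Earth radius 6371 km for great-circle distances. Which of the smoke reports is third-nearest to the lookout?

Distance to each, sorted:
E: 81.1 km
D: 85.0 km
A: 93.8 km
B: 109.4 km
C: 112.4 km
The third-nearest is A at 93.8 km.

A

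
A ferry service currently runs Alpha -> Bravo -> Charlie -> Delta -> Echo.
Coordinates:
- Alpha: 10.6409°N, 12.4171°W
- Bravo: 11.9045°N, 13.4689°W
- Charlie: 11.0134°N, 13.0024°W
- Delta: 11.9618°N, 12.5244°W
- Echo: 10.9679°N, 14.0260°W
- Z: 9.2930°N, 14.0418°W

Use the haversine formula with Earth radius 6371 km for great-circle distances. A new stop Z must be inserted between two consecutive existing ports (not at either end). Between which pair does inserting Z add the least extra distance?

between Delta and Echo

Added distance for inserting Z between each consecutive pair:
Alpha–Bravo: 348.3 km
Bravo–Charlie: 408.3 km
Charlie–Delta: 444.9 km
Delta–Echo: 328.7 km
Smallest added distance is 328.7 km, inserting between Delta and Echo.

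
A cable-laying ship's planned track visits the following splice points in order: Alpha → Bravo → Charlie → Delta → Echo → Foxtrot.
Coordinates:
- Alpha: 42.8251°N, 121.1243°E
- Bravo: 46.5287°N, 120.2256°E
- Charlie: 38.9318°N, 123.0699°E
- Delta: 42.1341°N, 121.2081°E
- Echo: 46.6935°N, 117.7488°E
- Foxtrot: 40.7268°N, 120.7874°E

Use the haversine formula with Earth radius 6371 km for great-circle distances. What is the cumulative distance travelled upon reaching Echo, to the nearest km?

2260 km

Leg distances:
Alpha→Bravo: 417.9 km  (cumulative 417.9 km)
Bravo→Charlie: 875.9 km  (cumulative 1293.8 km)
Charlie→Delta: 389.3 km  (cumulative 1683.1 km)
Delta→Echo: 576.5 km  (cumulative 2259.6 km)
Cumulative distance at Echo ≈ 2260 km.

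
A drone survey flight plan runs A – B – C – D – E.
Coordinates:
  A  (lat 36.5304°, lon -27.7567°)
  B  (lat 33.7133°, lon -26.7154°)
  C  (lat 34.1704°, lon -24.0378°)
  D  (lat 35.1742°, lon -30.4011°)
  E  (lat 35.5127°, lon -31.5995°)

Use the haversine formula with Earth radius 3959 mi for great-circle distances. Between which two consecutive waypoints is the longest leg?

Leg distances:
A→B: 203.4 mi
B→C: 156.7 mi
C→D: 368.1 mi
D→E: 71.5 mi
The longest leg is C–D at 368.1 mi.

C–D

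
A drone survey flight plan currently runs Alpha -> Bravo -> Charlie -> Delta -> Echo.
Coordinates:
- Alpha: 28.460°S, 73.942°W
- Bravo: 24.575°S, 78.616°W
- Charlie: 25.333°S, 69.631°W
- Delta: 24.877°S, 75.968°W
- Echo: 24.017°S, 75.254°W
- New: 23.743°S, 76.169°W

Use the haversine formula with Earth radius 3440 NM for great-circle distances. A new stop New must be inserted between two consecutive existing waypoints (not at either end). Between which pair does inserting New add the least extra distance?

Added distance for inserting New between each consecutive pair:
Alpha–Bravo: 108.0 NM
Bravo–Charlie: 21.5 NM
Charlie–Delta: 93.0 NM
Delta–Echo: 57.1 NM
Smallest added distance is 21.5 NM, inserting between Bravo and Charlie.

between Bravo and Charlie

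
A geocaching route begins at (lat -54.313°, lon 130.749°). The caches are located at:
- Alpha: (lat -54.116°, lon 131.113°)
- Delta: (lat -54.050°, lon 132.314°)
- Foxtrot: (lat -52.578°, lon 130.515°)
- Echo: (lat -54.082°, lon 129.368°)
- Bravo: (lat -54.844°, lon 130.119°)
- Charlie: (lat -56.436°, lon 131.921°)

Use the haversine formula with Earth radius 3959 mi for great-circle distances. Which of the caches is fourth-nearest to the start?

Delta

Distance to each, sorted:
Alpha: 20.0 mi
Bravo: 44.5 mi
Echo: 58.1 mi
Delta: 65.8 mi
Foxtrot: 120.3 mi
Charlie: 153.7 mi
The fourth-nearest is Delta at 65.8 mi.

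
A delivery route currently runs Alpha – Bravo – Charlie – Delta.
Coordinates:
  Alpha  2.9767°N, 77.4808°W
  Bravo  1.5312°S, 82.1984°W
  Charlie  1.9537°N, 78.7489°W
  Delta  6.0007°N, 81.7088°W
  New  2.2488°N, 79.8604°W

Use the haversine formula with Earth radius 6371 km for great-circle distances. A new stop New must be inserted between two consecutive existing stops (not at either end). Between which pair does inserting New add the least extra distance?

between Charlie and Delta

Added distance for inserting New between each consecutive pair:
Alpha–Bravo: 45.2 km
Bravo–Charlie: 76.8 km
Charlie–Delta: 35.6 km
Smallest added distance is 35.6 km, inserting between Charlie and Delta.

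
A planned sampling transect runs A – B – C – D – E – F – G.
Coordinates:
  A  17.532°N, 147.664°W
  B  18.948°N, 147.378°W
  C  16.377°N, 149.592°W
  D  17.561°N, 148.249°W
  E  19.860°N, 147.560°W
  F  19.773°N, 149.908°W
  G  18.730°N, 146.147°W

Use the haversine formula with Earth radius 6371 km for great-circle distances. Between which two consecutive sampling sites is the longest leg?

F–G

Leg distances:
A→B: 160.3 km
B→C: 369.8 km
C→D: 194.3 km
D→E: 265.7 km
E→F: 245.8 km
F→G: 411.5 km
The longest leg is F–G at 411.5 km.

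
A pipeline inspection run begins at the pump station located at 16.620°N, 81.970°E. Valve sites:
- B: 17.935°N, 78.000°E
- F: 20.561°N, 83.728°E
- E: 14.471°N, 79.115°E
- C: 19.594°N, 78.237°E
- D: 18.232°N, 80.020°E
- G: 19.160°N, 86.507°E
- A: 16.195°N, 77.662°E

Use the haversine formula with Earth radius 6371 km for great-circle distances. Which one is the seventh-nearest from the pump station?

Distance to each, sorted:
D: 273.7 km
E: 388.1 km
B: 446.1 km
A: 461.9 km
F: 475.8 km
C: 514.7 km
G: 557.0 km
The seventh-nearest is G at 557.0 km.

G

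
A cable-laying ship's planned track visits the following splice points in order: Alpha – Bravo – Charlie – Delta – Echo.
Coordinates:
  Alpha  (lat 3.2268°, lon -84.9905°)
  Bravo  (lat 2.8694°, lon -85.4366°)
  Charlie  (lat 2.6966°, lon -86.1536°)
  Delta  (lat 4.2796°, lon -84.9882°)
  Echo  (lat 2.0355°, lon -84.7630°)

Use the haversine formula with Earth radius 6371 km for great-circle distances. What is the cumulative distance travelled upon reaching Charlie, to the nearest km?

Leg distances:
Alpha→Bravo: 63.5 km  (cumulative 63.5 km)
Bravo→Charlie: 81.9 km  (cumulative 145.4 km)
Cumulative distance at Charlie ≈ 145 km.

145 km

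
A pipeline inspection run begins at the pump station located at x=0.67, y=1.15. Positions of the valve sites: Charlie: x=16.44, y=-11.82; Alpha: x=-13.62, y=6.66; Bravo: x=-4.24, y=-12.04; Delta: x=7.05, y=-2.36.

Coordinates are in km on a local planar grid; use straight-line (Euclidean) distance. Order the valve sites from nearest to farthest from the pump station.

Delta, Bravo, Alpha, Charlie

Computing each straight-line distance from x=0.67, y=1.15:
Delta x=7.05, y=-2.36: 7.3 km
Bravo x=-4.24, y=-12.04: 14.1 km
Alpha x=-13.62, y=6.66: 15.3 km
Charlie x=16.44, y=-11.82: 20.4 km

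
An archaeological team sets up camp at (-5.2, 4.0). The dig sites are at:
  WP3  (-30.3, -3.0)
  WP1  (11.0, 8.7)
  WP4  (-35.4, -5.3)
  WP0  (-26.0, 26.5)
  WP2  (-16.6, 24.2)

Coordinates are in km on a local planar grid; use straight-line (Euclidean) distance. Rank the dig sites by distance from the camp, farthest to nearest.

WP4, WP0, WP3, WP2, WP1

Computing each straight-line distance from (-5.2, 4.0):
WP4 (-35.4, -5.3): 31.6 km
WP0 (-26.0, 26.5): 30.6 km
WP3 (-30.3, -3.0): 26.1 km
WP2 (-16.6, 24.2): 23.2 km
WP1 (11.0, 8.7): 16.9 km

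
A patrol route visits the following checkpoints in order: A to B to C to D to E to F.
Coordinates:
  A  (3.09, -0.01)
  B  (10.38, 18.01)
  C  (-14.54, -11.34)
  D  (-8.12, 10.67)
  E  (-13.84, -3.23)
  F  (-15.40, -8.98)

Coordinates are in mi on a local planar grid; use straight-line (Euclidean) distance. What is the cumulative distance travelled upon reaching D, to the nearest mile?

Leg distances:
A→B: 19.4 mi  (cumulative 19.4 mi)
B→C: 38.5 mi  (cumulative 57.9 mi)
C→D: 22.9 mi  (cumulative 80.9 mi)
Cumulative distance at D ≈ 81 mi.

81 mi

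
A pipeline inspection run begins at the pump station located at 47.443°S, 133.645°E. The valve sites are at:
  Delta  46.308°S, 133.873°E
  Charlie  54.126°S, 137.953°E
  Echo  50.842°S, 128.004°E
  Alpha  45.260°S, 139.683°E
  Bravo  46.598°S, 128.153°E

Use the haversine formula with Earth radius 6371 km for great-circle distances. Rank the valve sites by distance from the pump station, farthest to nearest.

Distance from the pump station at 47.443°S, 133.645°E to each:
Charlie 54.126°S, 137.953°E: 802.1 km
Echo 50.842°S, 128.004°E: 557.6 km
Alpha 45.260°S, 139.683°E: 522.9 km
Bravo 46.598°S, 128.153°E: 426.7 km
Delta 46.308°S, 133.873°E: 127.4 km

Charlie, Echo, Alpha, Bravo, Delta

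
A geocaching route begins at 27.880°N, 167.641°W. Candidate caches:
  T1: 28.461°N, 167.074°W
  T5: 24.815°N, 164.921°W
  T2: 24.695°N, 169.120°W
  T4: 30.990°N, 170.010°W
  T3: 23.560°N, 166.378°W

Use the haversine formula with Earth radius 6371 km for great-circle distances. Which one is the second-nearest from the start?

Distance to each, sorted:
T1: 85.2 km
T2: 383.6 km
T4: 415.0 km
T5: 435.4 km
T3: 496.7 km
The second-nearest is T2 at 383.6 km.

T2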